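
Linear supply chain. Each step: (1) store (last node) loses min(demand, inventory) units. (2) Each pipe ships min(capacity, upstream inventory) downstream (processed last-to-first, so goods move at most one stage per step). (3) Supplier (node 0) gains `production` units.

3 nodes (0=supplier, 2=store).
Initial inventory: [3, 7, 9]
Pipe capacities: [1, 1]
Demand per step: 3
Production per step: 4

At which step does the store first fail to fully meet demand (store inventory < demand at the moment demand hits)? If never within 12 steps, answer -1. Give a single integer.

Step 1: demand=3,sold=3 ship[1->2]=1 ship[0->1]=1 prod=4 -> [6 7 7]
Step 2: demand=3,sold=3 ship[1->2]=1 ship[0->1]=1 prod=4 -> [9 7 5]
Step 3: demand=3,sold=3 ship[1->2]=1 ship[0->1]=1 prod=4 -> [12 7 3]
Step 4: demand=3,sold=3 ship[1->2]=1 ship[0->1]=1 prod=4 -> [15 7 1]
Step 5: demand=3,sold=1 ship[1->2]=1 ship[0->1]=1 prod=4 -> [18 7 1]
Step 6: demand=3,sold=1 ship[1->2]=1 ship[0->1]=1 prod=4 -> [21 7 1]
Step 7: demand=3,sold=1 ship[1->2]=1 ship[0->1]=1 prod=4 -> [24 7 1]
Step 8: demand=3,sold=1 ship[1->2]=1 ship[0->1]=1 prod=4 -> [27 7 1]
Step 9: demand=3,sold=1 ship[1->2]=1 ship[0->1]=1 prod=4 -> [30 7 1]
Step 10: demand=3,sold=1 ship[1->2]=1 ship[0->1]=1 prod=4 -> [33 7 1]
Step 11: demand=3,sold=1 ship[1->2]=1 ship[0->1]=1 prod=4 -> [36 7 1]
Step 12: demand=3,sold=1 ship[1->2]=1 ship[0->1]=1 prod=4 -> [39 7 1]
First stockout at step 5

5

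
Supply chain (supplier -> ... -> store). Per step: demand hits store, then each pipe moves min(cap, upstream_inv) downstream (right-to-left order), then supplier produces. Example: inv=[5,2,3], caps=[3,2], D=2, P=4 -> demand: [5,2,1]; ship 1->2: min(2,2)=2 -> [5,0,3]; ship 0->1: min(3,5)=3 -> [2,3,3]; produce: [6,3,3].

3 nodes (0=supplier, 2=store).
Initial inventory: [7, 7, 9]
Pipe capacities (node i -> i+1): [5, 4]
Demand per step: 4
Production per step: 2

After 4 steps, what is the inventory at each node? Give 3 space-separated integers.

Step 1: demand=4,sold=4 ship[1->2]=4 ship[0->1]=5 prod=2 -> inv=[4 8 9]
Step 2: demand=4,sold=4 ship[1->2]=4 ship[0->1]=4 prod=2 -> inv=[2 8 9]
Step 3: demand=4,sold=4 ship[1->2]=4 ship[0->1]=2 prod=2 -> inv=[2 6 9]
Step 4: demand=4,sold=4 ship[1->2]=4 ship[0->1]=2 prod=2 -> inv=[2 4 9]

2 4 9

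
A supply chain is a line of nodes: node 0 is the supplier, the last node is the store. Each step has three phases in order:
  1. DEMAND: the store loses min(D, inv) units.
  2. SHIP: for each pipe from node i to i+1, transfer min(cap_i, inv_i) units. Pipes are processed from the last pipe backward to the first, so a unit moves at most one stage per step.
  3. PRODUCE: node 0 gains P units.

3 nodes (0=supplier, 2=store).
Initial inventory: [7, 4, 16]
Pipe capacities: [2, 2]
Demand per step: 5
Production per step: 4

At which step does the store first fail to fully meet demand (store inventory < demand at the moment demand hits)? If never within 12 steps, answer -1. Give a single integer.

Step 1: demand=5,sold=5 ship[1->2]=2 ship[0->1]=2 prod=4 -> [9 4 13]
Step 2: demand=5,sold=5 ship[1->2]=2 ship[0->1]=2 prod=4 -> [11 4 10]
Step 3: demand=5,sold=5 ship[1->2]=2 ship[0->1]=2 prod=4 -> [13 4 7]
Step 4: demand=5,sold=5 ship[1->2]=2 ship[0->1]=2 prod=4 -> [15 4 4]
Step 5: demand=5,sold=4 ship[1->2]=2 ship[0->1]=2 prod=4 -> [17 4 2]
Step 6: demand=5,sold=2 ship[1->2]=2 ship[0->1]=2 prod=4 -> [19 4 2]
Step 7: demand=5,sold=2 ship[1->2]=2 ship[0->1]=2 prod=4 -> [21 4 2]
Step 8: demand=5,sold=2 ship[1->2]=2 ship[0->1]=2 prod=4 -> [23 4 2]
Step 9: demand=5,sold=2 ship[1->2]=2 ship[0->1]=2 prod=4 -> [25 4 2]
Step 10: demand=5,sold=2 ship[1->2]=2 ship[0->1]=2 prod=4 -> [27 4 2]
Step 11: demand=5,sold=2 ship[1->2]=2 ship[0->1]=2 prod=4 -> [29 4 2]
Step 12: demand=5,sold=2 ship[1->2]=2 ship[0->1]=2 prod=4 -> [31 4 2]
First stockout at step 5

5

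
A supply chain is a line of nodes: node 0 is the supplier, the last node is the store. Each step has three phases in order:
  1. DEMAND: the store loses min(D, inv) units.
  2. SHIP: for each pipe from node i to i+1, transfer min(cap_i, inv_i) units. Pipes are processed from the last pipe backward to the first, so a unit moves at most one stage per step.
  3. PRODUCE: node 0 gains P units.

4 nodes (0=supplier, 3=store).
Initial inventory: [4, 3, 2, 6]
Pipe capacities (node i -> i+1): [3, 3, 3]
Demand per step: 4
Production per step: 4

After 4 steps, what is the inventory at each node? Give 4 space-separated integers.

Step 1: demand=4,sold=4 ship[2->3]=2 ship[1->2]=3 ship[0->1]=3 prod=4 -> inv=[5 3 3 4]
Step 2: demand=4,sold=4 ship[2->3]=3 ship[1->2]=3 ship[0->1]=3 prod=4 -> inv=[6 3 3 3]
Step 3: demand=4,sold=3 ship[2->3]=3 ship[1->2]=3 ship[0->1]=3 prod=4 -> inv=[7 3 3 3]
Step 4: demand=4,sold=3 ship[2->3]=3 ship[1->2]=3 ship[0->1]=3 prod=4 -> inv=[8 3 3 3]

8 3 3 3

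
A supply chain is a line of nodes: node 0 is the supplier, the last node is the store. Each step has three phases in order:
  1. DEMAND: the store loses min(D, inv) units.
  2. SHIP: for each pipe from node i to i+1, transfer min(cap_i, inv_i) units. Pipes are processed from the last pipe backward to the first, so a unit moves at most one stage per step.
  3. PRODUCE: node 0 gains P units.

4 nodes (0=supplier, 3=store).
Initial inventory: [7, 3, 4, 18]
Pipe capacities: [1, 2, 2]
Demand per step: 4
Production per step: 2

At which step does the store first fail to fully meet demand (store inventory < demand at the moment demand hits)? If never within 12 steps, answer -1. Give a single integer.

Step 1: demand=4,sold=4 ship[2->3]=2 ship[1->2]=2 ship[0->1]=1 prod=2 -> [8 2 4 16]
Step 2: demand=4,sold=4 ship[2->3]=2 ship[1->2]=2 ship[0->1]=1 prod=2 -> [9 1 4 14]
Step 3: demand=4,sold=4 ship[2->3]=2 ship[1->2]=1 ship[0->1]=1 prod=2 -> [10 1 3 12]
Step 4: demand=4,sold=4 ship[2->3]=2 ship[1->2]=1 ship[0->1]=1 prod=2 -> [11 1 2 10]
Step 5: demand=4,sold=4 ship[2->3]=2 ship[1->2]=1 ship[0->1]=1 prod=2 -> [12 1 1 8]
Step 6: demand=4,sold=4 ship[2->3]=1 ship[1->2]=1 ship[0->1]=1 prod=2 -> [13 1 1 5]
Step 7: demand=4,sold=4 ship[2->3]=1 ship[1->2]=1 ship[0->1]=1 prod=2 -> [14 1 1 2]
Step 8: demand=4,sold=2 ship[2->3]=1 ship[1->2]=1 ship[0->1]=1 prod=2 -> [15 1 1 1]
Step 9: demand=4,sold=1 ship[2->3]=1 ship[1->2]=1 ship[0->1]=1 prod=2 -> [16 1 1 1]
Step 10: demand=4,sold=1 ship[2->3]=1 ship[1->2]=1 ship[0->1]=1 prod=2 -> [17 1 1 1]
Step 11: demand=4,sold=1 ship[2->3]=1 ship[1->2]=1 ship[0->1]=1 prod=2 -> [18 1 1 1]
Step 12: demand=4,sold=1 ship[2->3]=1 ship[1->2]=1 ship[0->1]=1 prod=2 -> [19 1 1 1]
First stockout at step 8

8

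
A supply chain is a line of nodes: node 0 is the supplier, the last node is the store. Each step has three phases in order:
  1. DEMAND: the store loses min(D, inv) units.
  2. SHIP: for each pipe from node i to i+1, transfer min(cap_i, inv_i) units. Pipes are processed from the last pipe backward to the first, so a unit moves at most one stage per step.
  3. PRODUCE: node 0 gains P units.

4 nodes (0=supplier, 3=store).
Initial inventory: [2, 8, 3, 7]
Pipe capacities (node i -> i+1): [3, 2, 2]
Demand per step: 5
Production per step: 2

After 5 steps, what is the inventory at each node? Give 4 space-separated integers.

Step 1: demand=5,sold=5 ship[2->3]=2 ship[1->2]=2 ship[0->1]=2 prod=2 -> inv=[2 8 3 4]
Step 2: demand=5,sold=4 ship[2->3]=2 ship[1->2]=2 ship[0->1]=2 prod=2 -> inv=[2 8 3 2]
Step 3: demand=5,sold=2 ship[2->3]=2 ship[1->2]=2 ship[0->1]=2 prod=2 -> inv=[2 8 3 2]
Step 4: demand=5,sold=2 ship[2->3]=2 ship[1->2]=2 ship[0->1]=2 prod=2 -> inv=[2 8 3 2]
Step 5: demand=5,sold=2 ship[2->3]=2 ship[1->2]=2 ship[0->1]=2 prod=2 -> inv=[2 8 3 2]

2 8 3 2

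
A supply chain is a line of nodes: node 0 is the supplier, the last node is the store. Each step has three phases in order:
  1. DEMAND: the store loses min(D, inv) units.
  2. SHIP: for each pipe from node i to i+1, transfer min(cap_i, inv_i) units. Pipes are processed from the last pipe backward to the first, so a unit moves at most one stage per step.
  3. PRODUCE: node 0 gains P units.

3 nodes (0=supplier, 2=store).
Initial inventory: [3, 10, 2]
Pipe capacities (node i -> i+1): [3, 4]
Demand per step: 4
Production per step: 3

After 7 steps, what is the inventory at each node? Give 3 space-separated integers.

Step 1: demand=4,sold=2 ship[1->2]=4 ship[0->1]=3 prod=3 -> inv=[3 9 4]
Step 2: demand=4,sold=4 ship[1->2]=4 ship[0->1]=3 prod=3 -> inv=[3 8 4]
Step 3: demand=4,sold=4 ship[1->2]=4 ship[0->1]=3 prod=3 -> inv=[3 7 4]
Step 4: demand=4,sold=4 ship[1->2]=4 ship[0->1]=3 prod=3 -> inv=[3 6 4]
Step 5: demand=4,sold=4 ship[1->2]=4 ship[0->1]=3 prod=3 -> inv=[3 5 4]
Step 6: demand=4,sold=4 ship[1->2]=4 ship[0->1]=3 prod=3 -> inv=[3 4 4]
Step 7: demand=4,sold=4 ship[1->2]=4 ship[0->1]=3 prod=3 -> inv=[3 3 4]

3 3 4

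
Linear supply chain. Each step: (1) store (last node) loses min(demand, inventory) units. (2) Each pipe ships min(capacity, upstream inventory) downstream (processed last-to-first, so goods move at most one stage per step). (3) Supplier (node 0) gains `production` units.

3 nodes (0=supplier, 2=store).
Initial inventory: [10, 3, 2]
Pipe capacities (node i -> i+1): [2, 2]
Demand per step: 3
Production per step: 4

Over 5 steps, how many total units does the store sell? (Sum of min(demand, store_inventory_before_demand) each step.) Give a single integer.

Answer: 10

Derivation:
Step 1: sold=2 (running total=2) -> [12 3 2]
Step 2: sold=2 (running total=4) -> [14 3 2]
Step 3: sold=2 (running total=6) -> [16 3 2]
Step 4: sold=2 (running total=8) -> [18 3 2]
Step 5: sold=2 (running total=10) -> [20 3 2]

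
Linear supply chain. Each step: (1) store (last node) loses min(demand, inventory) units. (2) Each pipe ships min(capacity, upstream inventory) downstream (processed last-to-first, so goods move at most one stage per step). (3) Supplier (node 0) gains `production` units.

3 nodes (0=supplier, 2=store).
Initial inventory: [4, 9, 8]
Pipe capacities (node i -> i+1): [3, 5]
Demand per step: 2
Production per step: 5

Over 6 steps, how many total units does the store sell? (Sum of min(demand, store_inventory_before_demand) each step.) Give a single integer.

Step 1: sold=2 (running total=2) -> [6 7 11]
Step 2: sold=2 (running total=4) -> [8 5 14]
Step 3: sold=2 (running total=6) -> [10 3 17]
Step 4: sold=2 (running total=8) -> [12 3 18]
Step 5: sold=2 (running total=10) -> [14 3 19]
Step 6: sold=2 (running total=12) -> [16 3 20]

Answer: 12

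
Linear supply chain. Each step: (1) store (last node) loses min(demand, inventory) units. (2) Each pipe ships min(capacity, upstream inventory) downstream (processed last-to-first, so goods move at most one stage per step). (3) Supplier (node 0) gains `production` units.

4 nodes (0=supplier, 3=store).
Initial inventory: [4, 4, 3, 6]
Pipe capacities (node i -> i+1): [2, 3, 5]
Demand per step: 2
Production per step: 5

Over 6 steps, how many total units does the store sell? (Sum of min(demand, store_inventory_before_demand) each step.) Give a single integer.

Answer: 12

Derivation:
Step 1: sold=2 (running total=2) -> [7 3 3 7]
Step 2: sold=2 (running total=4) -> [10 2 3 8]
Step 3: sold=2 (running total=6) -> [13 2 2 9]
Step 4: sold=2 (running total=8) -> [16 2 2 9]
Step 5: sold=2 (running total=10) -> [19 2 2 9]
Step 6: sold=2 (running total=12) -> [22 2 2 9]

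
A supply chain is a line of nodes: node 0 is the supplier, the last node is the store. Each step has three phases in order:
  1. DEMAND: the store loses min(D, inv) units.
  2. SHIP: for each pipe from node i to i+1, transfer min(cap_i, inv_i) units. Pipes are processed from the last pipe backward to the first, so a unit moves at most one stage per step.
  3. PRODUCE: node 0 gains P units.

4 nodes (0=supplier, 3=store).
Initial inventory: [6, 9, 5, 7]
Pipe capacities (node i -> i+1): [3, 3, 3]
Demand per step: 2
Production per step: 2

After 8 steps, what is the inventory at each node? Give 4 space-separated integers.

Step 1: demand=2,sold=2 ship[2->3]=3 ship[1->2]=3 ship[0->1]=3 prod=2 -> inv=[5 9 5 8]
Step 2: demand=2,sold=2 ship[2->3]=3 ship[1->2]=3 ship[0->1]=3 prod=2 -> inv=[4 9 5 9]
Step 3: demand=2,sold=2 ship[2->3]=3 ship[1->2]=3 ship[0->1]=3 prod=2 -> inv=[3 9 5 10]
Step 4: demand=2,sold=2 ship[2->3]=3 ship[1->2]=3 ship[0->1]=3 prod=2 -> inv=[2 9 5 11]
Step 5: demand=2,sold=2 ship[2->3]=3 ship[1->2]=3 ship[0->1]=2 prod=2 -> inv=[2 8 5 12]
Step 6: demand=2,sold=2 ship[2->3]=3 ship[1->2]=3 ship[0->1]=2 prod=2 -> inv=[2 7 5 13]
Step 7: demand=2,sold=2 ship[2->3]=3 ship[1->2]=3 ship[0->1]=2 prod=2 -> inv=[2 6 5 14]
Step 8: demand=2,sold=2 ship[2->3]=3 ship[1->2]=3 ship[0->1]=2 prod=2 -> inv=[2 5 5 15]

2 5 5 15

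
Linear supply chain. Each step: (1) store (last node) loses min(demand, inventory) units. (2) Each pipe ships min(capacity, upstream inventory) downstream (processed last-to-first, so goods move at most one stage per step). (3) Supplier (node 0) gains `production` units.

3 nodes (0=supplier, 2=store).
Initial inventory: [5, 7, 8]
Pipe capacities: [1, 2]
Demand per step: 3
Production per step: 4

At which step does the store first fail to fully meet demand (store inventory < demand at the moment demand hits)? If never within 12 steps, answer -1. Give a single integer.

Step 1: demand=3,sold=3 ship[1->2]=2 ship[0->1]=1 prod=4 -> [8 6 7]
Step 2: demand=3,sold=3 ship[1->2]=2 ship[0->1]=1 prod=4 -> [11 5 6]
Step 3: demand=3,sold=3 ship[1->2]=2 ship[0->1]=1 prod=4 -> [14 4 5]
Step 4: demand=3,sold=3 ship[1->2]=2 ship[0->1]=1 prod=4 -> [17 3 4]
Step 5: demand=3,sold=3 ship[1->2]=2 ship[0->1]=1 prod=4 -> [20 2 3]
Step 6: demand=3,sold=3 ship[1->2]=2 ship[0->1]=1 prod=4 -> [23 1 2]
Step 7: demand=3,sold=2 ship[1->2]=1 ship[0->1]=1 prod=4 -> [26 1 1]
Step 8: demand=3,sold=1 ship[1->2]=1 ship[0->1]=1 prod=4 -> [29 1 1]
Step 9: demand=3,sold=1 ship[1->2]=1 ship[0->1]=1 prod=4 -> [32 1 1]
Step 10: demand=3,sold=1 ship[1->2]=1 ship[0->1]=1 prod=4 -> [35 1 1]
Step 11: demand=3,sold=1 ship[1->2]=1 ship[0->1]=1 prod=4 -> [38 1 1]
Step 12: demand=3,sold=1 ship[1->2]=1 ship[0->1]=1 prod=4 -> [41 1 1]
First stockout at step 7

7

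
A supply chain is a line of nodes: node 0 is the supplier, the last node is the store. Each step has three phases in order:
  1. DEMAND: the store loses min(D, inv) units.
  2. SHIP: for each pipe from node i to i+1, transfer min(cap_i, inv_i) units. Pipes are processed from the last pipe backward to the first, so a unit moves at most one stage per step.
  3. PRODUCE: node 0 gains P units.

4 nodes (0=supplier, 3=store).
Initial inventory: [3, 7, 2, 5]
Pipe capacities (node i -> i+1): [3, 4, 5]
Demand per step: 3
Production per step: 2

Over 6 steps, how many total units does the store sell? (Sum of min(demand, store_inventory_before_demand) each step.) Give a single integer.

Step 1: sold=3 (running total=3) -> [2 6 4 4]
Step 2: sold=3 (running total=6) -> [2 4 4 5]
Step 3: sold=3 (running total=9) -> [2 2 4 6]
Step 4: sold=3 (running total=12) -> [2 2 2 7]
Step 5: sold=3 (running total=15) -> [2 2 2 6]
Step 6: sold=3 (running total=18) -> [2 2 2 5]

Answer: 18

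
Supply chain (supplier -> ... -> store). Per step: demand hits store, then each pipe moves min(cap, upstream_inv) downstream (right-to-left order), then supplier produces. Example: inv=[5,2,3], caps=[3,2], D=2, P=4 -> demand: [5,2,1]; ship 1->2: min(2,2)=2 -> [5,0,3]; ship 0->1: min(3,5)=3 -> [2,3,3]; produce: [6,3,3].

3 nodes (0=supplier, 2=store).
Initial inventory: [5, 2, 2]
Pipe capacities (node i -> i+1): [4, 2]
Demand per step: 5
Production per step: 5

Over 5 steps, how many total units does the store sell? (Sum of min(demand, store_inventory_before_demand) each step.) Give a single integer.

Answer: 10

Derivation:
Step 1: sold=2 (running total=2) -> [6 4 2]
Step 2: sold=2 (running total=4) -> [7 6 2]
Step 3: sold=2 (running total=6) -> [8 8 2]
Step 4: sold=2 (running total=8) -> [9 10 2]
Step 5: sold=2 (running total=10) -> [10 12 2]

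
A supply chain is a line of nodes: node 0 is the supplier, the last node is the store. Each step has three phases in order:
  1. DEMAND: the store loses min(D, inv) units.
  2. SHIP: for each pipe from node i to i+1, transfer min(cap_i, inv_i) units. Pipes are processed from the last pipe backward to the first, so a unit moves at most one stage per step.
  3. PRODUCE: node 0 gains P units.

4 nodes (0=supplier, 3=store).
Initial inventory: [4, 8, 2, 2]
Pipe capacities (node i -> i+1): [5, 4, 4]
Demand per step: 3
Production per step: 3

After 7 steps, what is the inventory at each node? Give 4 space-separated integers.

Step 1: demand=3,sold=2 ship[2->3]=2 ship[1->2]=4 ship[0->1]=4 prod=3 -> inv=[3 8 4 2]
Step 2: demand=3,sold=2 ship[2->3]=4 ship[1->2]=4 ship[0->1]=3 prod=3 -> inv=[3 7 4 4]
Step 3: demand=3,sold=3 ship[2->3]=4 ship[1->2]=4 ship[0->1]=3 prod=3 -> inv=[3 6 4 5]
Step 4: demand=3,sold=3 ship[2->3]=4 ship[1->2]=4 ship[0->1]=3 prod=3 -> inv=[3 5 4 6]
Step 5: demand=3,sold=3 ship[2->3]=4 ship[1->2]=4 ship[0->1]=3 prod=3 -> inv=[3 4 4 7]
Step 6: demand=3,sold=3 ship[2->3]=4 ship[1->2]=4 ship[0->1]=3 prod=3 -> inv=[3 3 4 8]
Step 7: demand=3,sold=3 ship[2->3]=4 ship[1->2]=3 ship[0->1]=3 prod=3 -> inv=[3 3 3 9]

3 3 3 9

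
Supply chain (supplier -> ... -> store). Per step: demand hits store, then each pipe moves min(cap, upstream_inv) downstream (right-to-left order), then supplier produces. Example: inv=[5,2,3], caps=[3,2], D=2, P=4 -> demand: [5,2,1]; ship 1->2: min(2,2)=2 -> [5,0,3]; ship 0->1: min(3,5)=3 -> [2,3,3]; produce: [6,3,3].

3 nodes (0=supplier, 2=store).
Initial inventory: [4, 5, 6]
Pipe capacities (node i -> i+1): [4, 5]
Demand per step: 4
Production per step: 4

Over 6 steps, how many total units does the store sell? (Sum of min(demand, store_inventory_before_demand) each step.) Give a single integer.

Answer: 24

Derivation:
Step 1: sold=4 (running total=4) -> [4 4 7]
Step 2: sold=4 (running total=8) -> [4 4 7]
Step 3: sold=4 (running total=12) -> [4 4 7]
Step 4: sold=4 (running total=16) -> [4 4 7]
Step 5: sold=4 (running total=20) -> [4 4 7]
Step 6: sold=4 (running total=24) -> [4 4 7]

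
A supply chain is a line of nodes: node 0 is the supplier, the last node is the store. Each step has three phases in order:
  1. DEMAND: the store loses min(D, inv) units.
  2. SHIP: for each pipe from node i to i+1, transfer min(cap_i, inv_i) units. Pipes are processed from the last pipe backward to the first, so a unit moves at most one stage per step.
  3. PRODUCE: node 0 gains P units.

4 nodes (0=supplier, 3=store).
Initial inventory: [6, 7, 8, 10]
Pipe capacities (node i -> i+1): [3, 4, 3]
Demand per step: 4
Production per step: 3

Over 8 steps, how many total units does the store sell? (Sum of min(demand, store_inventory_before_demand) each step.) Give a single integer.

Step 1: sold=4 (running total=4) -> [6 6 9 9]
Step 2: sold=4 (running total=8) -> [6 5 10 8]
Step 3: sold=4 (running total=12) -> [6 4 11 7]
Step 4: sold=4 (running total=16) -> [6 3 12 6]
Step 5: sold=4 (running total=20) -> [6 3 12 5]
Step 6: sold=4 (running total=24) -> [6 3 12 4]
Step 7: sold=4 (running total=28) -> [6 3 12 3]
Step 8: sold=3 (running total=31) -> [6 3 12 3]

Answer: 31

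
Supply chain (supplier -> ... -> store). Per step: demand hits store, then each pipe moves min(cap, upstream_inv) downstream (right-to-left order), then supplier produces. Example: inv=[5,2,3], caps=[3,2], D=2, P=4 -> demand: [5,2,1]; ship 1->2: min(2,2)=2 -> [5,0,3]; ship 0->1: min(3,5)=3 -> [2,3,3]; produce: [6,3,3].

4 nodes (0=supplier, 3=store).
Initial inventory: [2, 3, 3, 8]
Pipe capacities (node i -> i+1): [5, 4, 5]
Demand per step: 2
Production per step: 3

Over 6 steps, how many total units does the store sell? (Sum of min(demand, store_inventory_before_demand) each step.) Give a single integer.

Answer: 12

Derivation:
Step 1: sold=2 (running total=2) -> [3 2 3 9]
Step 2: sold=2 (running total=4) -> [3 3 2 10]
Step 3: sold=2 (running total=6) -> [3 3 3 10]
Step 4: sold=2 (running total=8) -> [3 3 3 11]
Step 5: sold=2 (running total=10) -> [3 3 3 12]
Step 6: sold=2 (running total=12) -> [3 3 3 13]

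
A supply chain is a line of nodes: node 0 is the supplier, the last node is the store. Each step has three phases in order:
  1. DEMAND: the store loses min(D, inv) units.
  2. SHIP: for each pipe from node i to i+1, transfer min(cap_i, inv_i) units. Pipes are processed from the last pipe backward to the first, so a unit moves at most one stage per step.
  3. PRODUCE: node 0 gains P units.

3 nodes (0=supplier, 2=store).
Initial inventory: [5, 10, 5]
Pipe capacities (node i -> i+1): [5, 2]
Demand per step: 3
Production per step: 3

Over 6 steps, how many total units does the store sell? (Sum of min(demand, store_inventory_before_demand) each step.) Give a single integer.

Step 1: sold=3 (running total=3) -> [3 13 4]
Step 2: sold=3 (running total=6) -> [3 14 3]
Step 3: sold=3 (running total=9) -> [3 15 2]
Step 4: sold=2 (running total=11) -> [3 16 2]
Step 5: sold=2 (running total=13) -> [3 17 2]
Step 6: sold=2 (running total=15) -> [3 18 2]

Answer: 15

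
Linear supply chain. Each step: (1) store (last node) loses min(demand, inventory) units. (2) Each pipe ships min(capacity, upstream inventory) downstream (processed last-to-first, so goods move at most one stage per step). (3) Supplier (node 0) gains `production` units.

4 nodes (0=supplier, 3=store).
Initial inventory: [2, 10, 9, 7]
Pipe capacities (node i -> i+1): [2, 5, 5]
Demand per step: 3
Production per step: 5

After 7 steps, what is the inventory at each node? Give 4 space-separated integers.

Step 1: demand=3,sold=3 ship[2->3]=5 ship[1->2]=5 ship[0->1]=2 prod=5 -> inv=[5 7 9 9]
Step 2: demand=3,sold=3 ship[2->3]=5 ship[1->2]=5 ship[0->1]=2 prod=5 -> inv=[8 4 9 11]
Step 3: demand=3,sold=3 ship[2->3]=5 ship[1->2]=4 ship[0->1]=2 prod=5 -> inv=[11 2 8 13]
Step 4: demand=3,sold=3 ship[2->3]=5 ship[1->2]=2 ship[0->1]=2 prod=5 -> inv=[14 2 5 15]
Step 5: demand=3,sold=3 ship[2->3]=5 ship[1->2]=2 ship[0->1]=2 prod=5 -> inv=[17 2 2 17]
Step 6: demand=3,sold=3 ship[2->3]=2 ship[1->2]=2 ship[0->1]=2 prod=5 -> inv=[20 2 2 16]
Step 7: demand=3,sold=3 ship[2->3]=2 ship[1->2]=2 ship[0->1]=2 prod=5 -> inv=[23 2 2 15]

23 2 2 15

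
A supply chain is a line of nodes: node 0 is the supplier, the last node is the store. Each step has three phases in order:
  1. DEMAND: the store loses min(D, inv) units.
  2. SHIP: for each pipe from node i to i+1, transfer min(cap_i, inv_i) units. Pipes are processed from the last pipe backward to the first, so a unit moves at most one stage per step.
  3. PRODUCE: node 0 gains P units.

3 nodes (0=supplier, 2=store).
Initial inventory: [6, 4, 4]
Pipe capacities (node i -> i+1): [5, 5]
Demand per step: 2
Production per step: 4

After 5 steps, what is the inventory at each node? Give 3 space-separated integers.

Step 1: demand=2,sold=2 ship[1->2]=4 ship[0->1]=5 prod=4 -> inv=[5 5 6]
Step 2: demand=2,sold=2 ship[1->2]=5 ship[0->1]=5 prod=4 -> inv=[4 5 9]
Step 3: demand=2,sold=2 ship[1->2]=5 ship[0->1]=4 prod=4 -> inv=[4 4 12]
Step 4: demand=2,sold=2 ship[1->2]=4 ship[0->1]=4 prod=4 -> inv=[4 4 14]
Step 5: demand=2,sold=2 ship[1->2]=4 ship[0->1]=4 prod=4 -> inv=[4 4 16]

4 4 16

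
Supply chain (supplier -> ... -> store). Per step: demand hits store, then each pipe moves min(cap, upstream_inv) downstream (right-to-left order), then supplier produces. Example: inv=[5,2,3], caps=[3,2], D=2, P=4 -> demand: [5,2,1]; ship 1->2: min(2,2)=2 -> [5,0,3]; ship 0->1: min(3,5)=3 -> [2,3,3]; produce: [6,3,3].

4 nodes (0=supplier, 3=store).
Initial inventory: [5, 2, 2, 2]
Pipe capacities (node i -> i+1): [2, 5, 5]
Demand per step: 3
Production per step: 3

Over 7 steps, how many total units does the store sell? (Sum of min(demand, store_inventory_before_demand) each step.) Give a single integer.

Step 1: sold=2 (running total=2) -> [6 2 2 2]
Step 2: sold=2 (running total=4) -> [7 2 2 2]
Step 3: sold=2 (running total=6) -> [8 2 2 2]
Step 4: sold=2 (running total=8) -> [9 2 2 2]
Step 5: sold=2 (running total=10) -> [10 2 2 2]
Step 6: sold=2 (running total=12) -> [11 2 2 2]
Step 7: sold=2 (running total=14) -> [12 2 2 2]

Answer: 14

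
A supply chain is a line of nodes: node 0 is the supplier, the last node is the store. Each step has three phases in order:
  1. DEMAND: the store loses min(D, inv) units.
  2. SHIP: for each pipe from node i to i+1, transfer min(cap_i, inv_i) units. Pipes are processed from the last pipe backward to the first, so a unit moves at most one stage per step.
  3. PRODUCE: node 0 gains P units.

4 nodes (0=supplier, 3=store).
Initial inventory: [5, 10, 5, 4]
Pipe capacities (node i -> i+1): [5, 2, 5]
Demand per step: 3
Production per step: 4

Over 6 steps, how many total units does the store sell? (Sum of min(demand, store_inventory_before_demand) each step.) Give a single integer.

Step 1: sold=3 (running total=3) -> [4 13 2 6]
Step 2: sold=3 (running total=6) -> [4 15 2 5]
Step 3: sold=3 (running total=9) -> [4 17 2 4]
Step 4: sold=3 (running total=12) -> [4 19 2 3]
Step 5: sold=3 (running total=15) -> [4 21 2 2]
Step 6: sold=2 (running total=17) -> [4 23 2 2]

Answer: 17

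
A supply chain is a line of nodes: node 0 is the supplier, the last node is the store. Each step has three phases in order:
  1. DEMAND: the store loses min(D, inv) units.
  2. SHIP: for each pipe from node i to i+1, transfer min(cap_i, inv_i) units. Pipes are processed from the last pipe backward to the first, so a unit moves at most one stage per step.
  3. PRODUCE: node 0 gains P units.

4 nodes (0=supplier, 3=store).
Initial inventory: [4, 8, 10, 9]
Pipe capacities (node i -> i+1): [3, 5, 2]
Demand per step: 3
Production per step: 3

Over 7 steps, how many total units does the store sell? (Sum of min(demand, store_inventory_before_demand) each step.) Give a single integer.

Answer: 21

Derivation:
Step 1: sold=3 (running total=3) -> [4 6 13 8]
Step 2: sold=3 (running total=6) -> [4 4 16 7]
Step 3: sold=3 (running total=9) -> [4 3 18 6]
Step 4: sold=3 (running total=12) -> [4 3 19 5]
Step 5: sold=3 (running total=15) -> [4 3 20 4]
Step 6: sold=3 (running total=18) -> [4 3 21 3]
Step 7: sold=3 (running total=21) -> [4 3 22 2]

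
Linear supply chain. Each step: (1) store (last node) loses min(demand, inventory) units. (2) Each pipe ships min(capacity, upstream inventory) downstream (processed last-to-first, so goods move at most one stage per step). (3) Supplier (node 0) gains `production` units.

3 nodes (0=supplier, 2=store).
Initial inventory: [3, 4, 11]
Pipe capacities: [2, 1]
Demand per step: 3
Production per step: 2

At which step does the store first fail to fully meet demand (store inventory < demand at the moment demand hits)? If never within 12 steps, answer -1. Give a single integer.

Step 1: demand=3,sold=3 ship[1->2]=1 ship[0->1]=2 prod=2 -> [3 5 9]
Step 2: demand=3,sold=3 ship[1->2]=1 ship[0->1]=2 prod=2 -> [3 6 7]
Step 3: demand=3,sold=3 ship[1->2]=1 ship[0->1]=2 prod=2 -> [3 7 5]
Step 4: demand=3,sold=3 ship[1->2]=1 ship[0->1]=2 prod=2 -> [3 8 3]
Step 5: demand=3,sold=3 ship[1->2]=1 ship[0->1]=2 prod=2 -> [3 9 1]
Step 6: demand=3,sold=1 ship[1->2]=1 ship[0->1]=2 prod=2 -> [3 10 1]
Step 7: demand=3,sold=1 ship[1->2]=1 ship[0->1]=2 prod=2 -> [3 11 1]
Step 8: demand=3,sold=1 ship[1->2]=1 ship[0->1]=2 prod=2 -> [3 12 1]
Step 9: demand=3,sold=1 ship[1->2]=1 ship[0->1]=2 prod=2 -> [3 13 1]
Step 10: demand=3,sold=1 ship[1->2]=1 ship[0->1]=2 prod=2 -> [3 14 1]
Step 11: demand=3,sold=1 ship[1->2]=1 ship[0->1]=2 prod=2 -> [3 15 1]
Step 12: demand=3,sold=1 ship[1->2]=1 ship[0->1]=2 prod=2 -> [3 16 1]
First stockout at step 6

6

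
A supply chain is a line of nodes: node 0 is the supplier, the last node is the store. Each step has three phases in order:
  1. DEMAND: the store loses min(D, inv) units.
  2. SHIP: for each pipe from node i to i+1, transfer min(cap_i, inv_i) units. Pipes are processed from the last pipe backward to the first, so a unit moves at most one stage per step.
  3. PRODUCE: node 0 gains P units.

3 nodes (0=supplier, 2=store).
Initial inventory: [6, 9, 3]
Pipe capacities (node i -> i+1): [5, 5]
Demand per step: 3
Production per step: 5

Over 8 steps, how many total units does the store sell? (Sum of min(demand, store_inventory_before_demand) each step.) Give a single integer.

Step 1: sold=3 (running total=3) -> [6 9 5]
Step 2: sold=3 (running total=6) -> [6 9 7]
Step 3: sold=3 (running total=9) -> [6 9 9]
Step 4: sold=3 (running total=12) -> [6 9 11]
Step 5: sold=3 (running total=15) -> [6 9 13]
Step 6: sold=3 (running total=18) -> [6 9 15]
Step 7: sold=3 (running total=21) -> [6 9 17]
Step 8: sold=3 (running total=24) -> [6 9 19]

Answer: 24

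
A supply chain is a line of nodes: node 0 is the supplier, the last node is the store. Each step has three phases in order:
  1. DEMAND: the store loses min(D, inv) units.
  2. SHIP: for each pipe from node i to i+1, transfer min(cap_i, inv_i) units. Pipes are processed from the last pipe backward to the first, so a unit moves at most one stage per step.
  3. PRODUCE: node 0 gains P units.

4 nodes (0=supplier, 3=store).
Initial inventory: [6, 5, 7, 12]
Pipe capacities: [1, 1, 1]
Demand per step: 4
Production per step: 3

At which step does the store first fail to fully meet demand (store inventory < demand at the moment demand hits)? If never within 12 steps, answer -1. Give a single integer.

Step 1: demand=4,sold=4 ship[2->3]=1 ship[1->2]=1 ship[0->1]=1 prod=3 -> [8 5 7 9]
Step 2: demand=4,sold=4 ship[2->3]=1 ship[1->2]=1 ship[0->1]=1 prod=3 -> [10 5 7 6]
Step 3: demand=4,sold=4 ship[2->3]=1 ship[1->2]=1 ship[0->1]=1 prod=3 -> [12 5 7 3]
Step 4: demand=4,sold=3 ship[2->3]=1 ship[1->2]=1 ship[0->1]=1 prod=3 -> [14 5 7 1]
Step 5: demand=4,sold=1 ship[2->3]=1 ship[1->2]=1 ship[0->1]=1 prod=3 -> [16 5 7 1]
Step 6: demand=4,sold=1 ship[2->3]=1 ship[1->2]=1 ship[0->1]=1 prod=3 -> [18 5 7 1]
Step 7: demand=4,sold=1 ship[2->3]=1 ship[1->2]=1 ship[0->1]=1 prod=3 -> [20 5 7 1]
Step 8: demand=4,sold=1 ship[2->3]=1 ship[1->2]=1 ship[0->1]=1 prod=3 -> [22 5 7 1]
Step 9: demand=4,sold=1 ship[2->3]=1 ship[1->2]=1 ship[0->1]=1 prod=3 -> [24 5 7 1]
Step 10: demand=4,sold=1 ship[2->3]=1 ship[1->2]=1 ship[0->1]=1 prod=3 -> [26 5 7 1]
Step 11: demand=4,sold=1 ship[2->3]=1 ship[1->2]=1 ship[0->1]=1 prod=3 -> [28 5 7 1]
Step 12: demand=4,sold=1 ship[2->3]=1 ship[1->2]=1 ship[0->1]=1 prod=3 -> [30 5 7 1]
First stockout at step 4

4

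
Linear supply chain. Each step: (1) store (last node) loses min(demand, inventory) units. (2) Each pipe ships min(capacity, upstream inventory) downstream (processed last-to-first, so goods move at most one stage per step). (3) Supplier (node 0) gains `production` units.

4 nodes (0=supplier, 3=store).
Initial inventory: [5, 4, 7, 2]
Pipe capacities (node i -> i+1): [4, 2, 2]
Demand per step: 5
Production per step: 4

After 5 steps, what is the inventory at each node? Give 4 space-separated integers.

Step 1: demand=5,sold=2 ship[2->3]=2 ship[1->2]=2 ship[0->1]=4 prod=4 -> inv=[5 6 7 2]
Step 2: demand=5,sold=2 ship[2->3]=2 ship[1->2]=2 ship[0->1]=4 prod=4 -> inv=[5 8 7 2]
Step 3: demand=5,sold=2 ship[2->3]=2 ship[1->2]=2 ship[0->1]=4 prod=4 -> inv=[5 10 7 2]
Step 4: demand=5,sold=2 ship[2->3]=2 ship[1->2]=2 ship[0->1]=4 prod=4 -> inv=[5 12 7 2]
Step 5: demand=5,sold=2 ship[2->3]=2 ship[1->2]=2 ship[0->1]=4 prod=4 -> inv=[5 14 7 2]

5 14 7 2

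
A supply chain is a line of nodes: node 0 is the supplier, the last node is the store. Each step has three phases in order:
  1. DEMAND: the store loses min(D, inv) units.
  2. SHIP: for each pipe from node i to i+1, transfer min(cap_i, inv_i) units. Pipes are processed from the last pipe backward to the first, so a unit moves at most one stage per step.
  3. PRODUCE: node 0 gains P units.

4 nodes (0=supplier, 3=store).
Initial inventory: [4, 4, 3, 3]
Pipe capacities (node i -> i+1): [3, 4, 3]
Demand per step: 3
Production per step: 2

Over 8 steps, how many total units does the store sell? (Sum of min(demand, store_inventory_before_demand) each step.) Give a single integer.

Step 1: sold=3 (running total=3) -> [3 3 4 3]
Step 2: sold=3 (running total=6) -> [2 3 4 3]
Step 3: sold=3 (running total=9) -> [2 2 4 3]
Step 4: sold=3 (running total=12) -> [2 2 3 3]
Step 5: sold=3 (running total=15) -> [2 2 2 3]
Step 6: sold=3 (running total=18) -> [2 2 2 2]
Step 7: sold=2 (running total=20) -> [2 2 2 2]
Step 8: sold=2 (running total=22) -> [2 2 2 2]

Answer: 22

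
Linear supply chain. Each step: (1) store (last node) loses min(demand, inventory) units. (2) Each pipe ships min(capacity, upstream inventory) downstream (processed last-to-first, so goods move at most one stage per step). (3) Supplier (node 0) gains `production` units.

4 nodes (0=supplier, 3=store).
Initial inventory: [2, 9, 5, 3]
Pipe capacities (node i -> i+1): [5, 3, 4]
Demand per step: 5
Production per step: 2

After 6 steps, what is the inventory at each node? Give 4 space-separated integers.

Step 1: demand=5,sold=3 ship[2->3]=4 ship[1->2]=3 ship[0->1]=2 prod=2 -> inv=[2 8 4 4]
Step 2: demand=5,sold=4 ship[2->3]=4 ship[1->2]=3 ship[0->1]=2 prod=2 -> inv=[2 7 3 4]
Step 3: demand=5,sold=4 ship[2->3]=3 ship[1->2]=3 ship[0->1]=2 prod=2 -> inv=[2 6 3 3]
Step 4: demand=5,sold=3 ship[2->3]=3 ship[1->2]=3 ship[0->1]=2 prod=2 -> inv=[2 5 3 3]
Step 5: demand=5,sold=3 ship[2->3]=3 ship[1->2]=3 ship[0->1]=2 prod=2 -> inv=[2 4 3 3]
Step 6: demand=5,sold=3 ship[2->3]=3 ship[1->2]=3 ship[0->1]=2 prod=2 -> inv=[2 3 3 3]

2 3 3 3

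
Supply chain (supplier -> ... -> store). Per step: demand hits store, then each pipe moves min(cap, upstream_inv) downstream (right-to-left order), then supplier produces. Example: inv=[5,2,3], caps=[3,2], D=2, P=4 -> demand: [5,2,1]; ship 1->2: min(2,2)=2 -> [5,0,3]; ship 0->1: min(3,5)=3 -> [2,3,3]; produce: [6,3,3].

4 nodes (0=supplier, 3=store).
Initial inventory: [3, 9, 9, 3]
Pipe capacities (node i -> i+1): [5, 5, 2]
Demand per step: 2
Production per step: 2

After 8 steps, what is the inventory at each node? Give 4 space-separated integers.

Step 1: demand=2,sold=2 ship[2->3]=2 ship[1->2]=5 ship[0->1]=3 prod=2 -> inv=[2 7 12 3]
Step 2: demand=2,sold=2 ship[2->3]=2 ship[1->2]=5 ship[0->1]=2 prod=2 -> inv=[2 4 15 3]
Step 3: demand=2,sold=2 ship[2->3]=2 ship[1->2]=4 ship[0->1]=2 prod=2 -> inv=[2 2 17 3]
Step 4: demand=2,sold=2 ship[2->3]=2 ship[1->2]=2 ship[0->1]=2 prod=2 -> inv=[2 2 17 3]
Step 5: demand=2,sold=2 ship[2->3]=2 ship[1->2]=2 ship[0->1]=2 prod=2 -> inv=[2 2 17 3]
Step 6: demand=2,sold=2 ship[2->3]=2 ship[1->2]=2 ship[0->1]=2 prod=2 -> inv=[2 2 17 3]
Step 7: demand=2,sold=2 ship[2->3]=2 ship[1->2]=2 ship[0->1]=2 prod=2 -> inv=[2 2 17 3]
Step 8: demand=2,sold=2 ship[2->3]=2 ship[1->2]=2 ship[0->1]=2 prod=2 -> inv=[2 2 17 3]

2 2 17 3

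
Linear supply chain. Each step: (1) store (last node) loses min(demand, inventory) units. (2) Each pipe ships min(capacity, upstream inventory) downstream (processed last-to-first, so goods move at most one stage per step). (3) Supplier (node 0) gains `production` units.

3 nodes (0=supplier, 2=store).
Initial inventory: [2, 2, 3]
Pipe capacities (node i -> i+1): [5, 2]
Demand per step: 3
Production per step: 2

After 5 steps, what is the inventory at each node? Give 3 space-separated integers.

Step 1: demand=3,sold=3 ship[1->2]=2 ship[0->1]=2 prod=2 -> inv=[2 2 2]
Step 2: demand=3,sold=2 ship[1->2]=2 ship[0->1]=2 prod=2 -> inv=[2 2 2]
Step 3: demand=3,sold=2 ship[1->2]=2 ship[0->1]=2 prod=2 -> inv=[2 2 2]
Step 4: demand=3,sold=2 ship[1->2]=2 ship[0->1]=2 prod=2 -> inv=[2 2 2]
Step 5: demand=3,sold=2 ship[1->2]=2 ship[0->1]=2 prod=2 -> inv=[2 2 2]

2 2 2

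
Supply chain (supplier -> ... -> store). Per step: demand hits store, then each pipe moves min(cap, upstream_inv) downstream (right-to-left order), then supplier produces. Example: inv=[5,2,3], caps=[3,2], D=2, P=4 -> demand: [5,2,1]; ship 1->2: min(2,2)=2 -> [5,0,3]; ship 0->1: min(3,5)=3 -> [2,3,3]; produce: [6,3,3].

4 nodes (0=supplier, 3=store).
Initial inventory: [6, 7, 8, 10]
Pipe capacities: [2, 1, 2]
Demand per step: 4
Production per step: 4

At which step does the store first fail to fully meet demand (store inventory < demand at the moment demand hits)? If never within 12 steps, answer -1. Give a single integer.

Step 1: demand=4,sold=4 ship[2->3]=2 ship[1->2]=1 ship[0->1]=2 prod=4 -> [8 8 7 8]
Step 2: demand=4,sold=4 ship[2->3]=2 ship[1->2]=1 ship[0->1]=2 prod=4 -> [10 9 6 6]
Step 3: demand=4,sold=4 ship[2->3]=2 ship[1->2]=1 ship[0->1]=2 prod=4 -> [12 10 5 4]
Step 4: demand=4,sold=4 ship[2->3]=2 ship[1->2]=1 ship[0->1]=2 prod=4 -> [14 11 4 2]
Step 5: demand=4,sold=2 ship[2->3]=2 ship[1->2]=1 ship[0->1]=2 prod=4 -> [16 12 3 2]
Step 6: demand=4,sold=2 ship[2->3]=2 ship[1->2]=1 ship[0->1]=2 prod=4 -> [18 13 2 2]
Step 7: demand=4,sold=2 ship[2->3]=2 ship[1->2]=1 ship[0->1]=2 prod=4 -> [20 14 1 2]
Step 8: demand=4,sold=2 ship[2->3]=1 ship[1->2]=1 ship[0->1]=2 prod=4 -> [22 15 1 1]
Step 9: demand=4,sold=1 ship[2->3]=1 ship[1->2]=1 ship[0->1]=2 prod=4 -> [24 16 1 1]
Step 10: demand=4,sold=1 ship[2->3]=1 ship[1->2]=1 ship[0->1]=2 prod=4 -> [26 17 1 1]
Step 11: demand=4,sold=1 ship[2->3]=1 ship[1->2]=1 ship[0->1]=2 prod=4 -> [28 18 1 1]
Step 12: demand=4,sold=1 ship[2->3]=1 ship[1->2]=1 ship[0->1]=2 prod=4 -> [30 19 1 1]
First stockout at step 5

5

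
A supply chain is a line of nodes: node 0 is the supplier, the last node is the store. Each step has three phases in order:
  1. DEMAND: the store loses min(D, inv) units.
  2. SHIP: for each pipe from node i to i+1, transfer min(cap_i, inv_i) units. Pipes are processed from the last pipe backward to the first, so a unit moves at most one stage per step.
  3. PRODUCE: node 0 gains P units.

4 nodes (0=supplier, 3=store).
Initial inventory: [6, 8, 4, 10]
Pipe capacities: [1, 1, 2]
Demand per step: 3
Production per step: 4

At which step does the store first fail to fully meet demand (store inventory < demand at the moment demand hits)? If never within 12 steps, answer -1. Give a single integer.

Step 1: demand=3,sold=3 ship[2->3]=2 ship[1->2]=1 ship[0->1]=1 prod=4 -> [9 8 3 9]
Step 2: demand=3,sold=3 ship[2->3]=2 ship[1->2]=1 ship[0->1]=1 prod=4 -> [12 8 2 8]
Step 3: demand=3,sold=3 ship[2->3]=2 ship[1->2]=1 ship[0->1]=1 prod=4 -> [15 8 1 7]
Step 4: demand=3,sold=3 ship[2->3]=1 ship[1->2]=1 ship[0->1]=1 prod=4 -> [18 8 1 5]
Step 5: demand=3,sold=3 ship[2->3]=1 ship[1->2]=1 ship[0->1]=1 prod=4 -> [21 8 1 3]
Step 6: demand=3,sold=3 ship[2->3]=1 ship[1->2]=1 ship[0->1]=1 prod=4 -> [24 8 1 1]
Step 7: demand=3,sold=1 ship[2->3]=1 ship[1->2]=1 ship[0->1]=1 prod=4 -> [27 8 1 1]
Step 8: demand=3,sold=1 ship[2->3]=1 ship[1->2]=1 ship[0->1]=1 prod=4 -> [30 8 1 1]
Step 9: demand=3,sold=1 ship[2->3]=1 ship[1->2]=1 ship[0->1]=1 prod=4 -> [33 8 1 1]
Step 10: demand=3,sold=1 ship[2->3]=1 ship[1->2]=1 ship[0->1]=1 prod=4 -> [36 8 1 1]
Step 11: demand=3,sold=1 ship[2->3]=1 ship[1->2]=1 ship[0->1]=1 prod=4 -> [39 8 1 1]
Step 12: demand=3,sold=1 ship[2->3]=1 ship[1->2]=1 ship[0->1]=1 prod=4 -> [42 8 1 1]
First stockout at step 7

7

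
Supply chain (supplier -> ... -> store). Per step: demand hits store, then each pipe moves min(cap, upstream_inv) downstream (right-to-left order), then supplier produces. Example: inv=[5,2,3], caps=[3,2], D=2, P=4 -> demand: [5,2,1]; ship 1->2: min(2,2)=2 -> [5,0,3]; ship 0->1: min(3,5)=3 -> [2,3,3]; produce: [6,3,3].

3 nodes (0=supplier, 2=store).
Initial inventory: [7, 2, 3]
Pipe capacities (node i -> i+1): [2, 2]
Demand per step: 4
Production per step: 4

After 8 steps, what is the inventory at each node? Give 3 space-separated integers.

Step 1: demand=4,sold=3 ship[1->2]=2 ship[0->1]=2 prod=4 -> inv=[9 2 2]
Step 2: demand=4,sold=2 ship[1->2]=2 ship[0->1]=2 prod=4 -> inv=[11 2 2]
Step 3: demand=4,sold=2 ship[1->2]=2 ship[0->1]=2 prod=4 -> inv=[13 2 2]
Step 4: demand=4,sold=2 ship[1->2]=2 ship[0->1]=2 prod=4 -> inv=[15 2 2]
Step 5: demand=4,sold=2 ship[1->2]=2 ship[0->1]=2 prod=4 -> inv=[17 2 2]
Step 6: demand=4,sold=2 ship[1->2]=2 ship[0->1]=2 prod=4 -> inv=[19 2 2]
Step 7: demand=4,sold=2 ship[1->2]=2 ship[0->1]=2 prod=4 -> inv=[21 2 2]
Step 8: demand=4,sold=2 ship[1->2]=2 ship[0->1]=2 prod=4 -> inv=[23 2 2]

23 2 2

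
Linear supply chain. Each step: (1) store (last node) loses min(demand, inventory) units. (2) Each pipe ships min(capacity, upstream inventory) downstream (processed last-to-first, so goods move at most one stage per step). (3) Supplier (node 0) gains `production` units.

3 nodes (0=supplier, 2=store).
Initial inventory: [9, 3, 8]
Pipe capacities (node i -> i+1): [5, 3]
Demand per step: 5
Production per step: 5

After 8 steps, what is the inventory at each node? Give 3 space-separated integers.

Step 1: demand=5,sold=5 ship[1->2]=3 ship[0->1]=5 prod=5 -> inv=[9 5 6]
Step 2: demand=5,sold=5 ship[1->2]=3 ship[0->1]=5 prod=5 -> inv=[9 7 4]
Step 3: demand=5,sold=4 ship[1->2]=3 ship[0->1]=5 prod=5 -> inv=[9 9 3]
Step 4: demand=5,sold=3 ship[1->2]=3 ship[0->1]=5 prod=5 -> inv=[9 11 3]
Step 5: demand=5,sold=3 ship[1->2]=3 ship[0->1]=5 prod=5 -> inv=[9 13 3]
Step 6: demand=5,sold=3 ship[1->2]=3 ship[0->1]=5 prod=5 -> inv=[9 15 3]
Step 7: demand=5,sold=3 ship[1->2]=3 ship[0->1]=5 prod=5 -> inv=[9 17 3]
Step 8: demand=5,sold=3 ship[1->2]=3 ship[0->1]=5 prod=5 -> inv=[9 19 3]

9 19 3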